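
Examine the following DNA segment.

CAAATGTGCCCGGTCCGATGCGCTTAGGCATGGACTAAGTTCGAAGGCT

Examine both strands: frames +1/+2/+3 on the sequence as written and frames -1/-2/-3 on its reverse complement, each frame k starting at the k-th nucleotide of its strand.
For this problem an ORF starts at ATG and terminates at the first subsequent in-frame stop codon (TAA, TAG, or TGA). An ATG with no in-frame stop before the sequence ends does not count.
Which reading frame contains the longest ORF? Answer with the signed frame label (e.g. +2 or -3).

Reverse complement (5'→3'): AGCCTTCGAACTTAGTCCATGCCTAAGCGCATCGGACCGGGCACATTTG
Frame +1: CAA ATG TGC CCG GTC CGA TGC GCT TAG GCA TGG ACT AAG TTC GAA GGC — ATG at 4, stop TAG at 25 → 24 nt.
Frame +2: AAA TGT GCC CGG TCC GAT GCG CTT AGG CAT GGA CTA AGT TCG AAG GCT — no ATG→stop ORF.
Frame +3: AAT GTG CCC GGT CCG ATG CGC TTA GGC ATG GAC TAA GTT CGA AGG — ATG at 18, stop TAA at 36 → 21 nt; ATG at 30, stop TAA at 36 → 9 nt.
Frame -1: AGC CTT CGA ACT TAG TCC ATG CCT AAG CGC ATC GGA CCG GGC ACA TTT — no ATG→stop ORF.
Frame -2: GCC TTC GAA CTT AGT CCA TGC CTA AGC GCA TCG GAC CGG GCA CAT TTG — no ATG→stop ORF.
Frame -3: CCT TCG AAC TTA GTC CAT GCC TAA GCG CAT CGG ACC GGG CAC ATT — no ATG→stop ORF.
Longest ORF is 24 nt in frame +1 (positions 4–27).

+1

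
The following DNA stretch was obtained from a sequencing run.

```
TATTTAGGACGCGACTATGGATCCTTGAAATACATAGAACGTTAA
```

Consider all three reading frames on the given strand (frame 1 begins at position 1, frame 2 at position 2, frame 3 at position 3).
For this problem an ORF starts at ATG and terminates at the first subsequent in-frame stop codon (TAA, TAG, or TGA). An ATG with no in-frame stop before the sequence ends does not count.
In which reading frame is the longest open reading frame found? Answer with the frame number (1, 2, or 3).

2

Frame 1: TAT TTA GGA CGC GAC TAT GGA TCC TTG AAA TAC ATA GAA CGT TAA — no ATG→stop ORF.
Frame 2: ATT TAG GAC GCG ACT ATG GAT CCT TGA AAT ACA TAG AAC GTT — ATG at 17, stop TGA at 26 → 12 nt.
Frame 3: TTT AGG ACG CGA CTA TGG ATC CTT GAA ATA CAT AGA ACG TTA — no ATG→stop ORF.
Longest ORF is 12 nt in frame 2 (positions 17–28).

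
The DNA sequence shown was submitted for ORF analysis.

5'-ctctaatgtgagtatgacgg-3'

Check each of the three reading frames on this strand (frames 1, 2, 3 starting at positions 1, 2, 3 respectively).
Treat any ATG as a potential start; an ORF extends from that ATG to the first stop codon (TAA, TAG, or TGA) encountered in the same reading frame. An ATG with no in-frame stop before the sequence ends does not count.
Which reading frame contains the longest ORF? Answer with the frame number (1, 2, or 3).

Frame 1: CTC TAA TGT GAG TAT GAC — no ATG→stop ORF.
Frame 2: TCT AAT GTG AGT ATG ACG — no ATG→stop ORF.
Frame 3: CTA ATG TGA GTA TGA CGG — ATG at 6, stop TGA at 9 → 6 nt.
Longest ORF is 6 nt in frame 3 (positions 6–11).

3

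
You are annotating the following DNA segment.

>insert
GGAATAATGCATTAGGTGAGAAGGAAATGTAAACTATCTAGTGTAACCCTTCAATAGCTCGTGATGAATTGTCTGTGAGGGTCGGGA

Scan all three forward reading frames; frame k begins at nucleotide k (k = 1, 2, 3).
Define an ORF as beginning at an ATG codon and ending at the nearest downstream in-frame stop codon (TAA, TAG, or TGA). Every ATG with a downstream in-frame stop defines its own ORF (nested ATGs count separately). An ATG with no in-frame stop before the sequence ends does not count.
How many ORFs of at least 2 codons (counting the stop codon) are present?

3

Frame 1: GGA ATA ATG CAT TAG GTG AGA AGG AAA TGT AAA CTA TCT AGT GTA ACC CTT CAA TAG CTC GTG ATG AAT TGT CTG TGA GGG TCG GGA — ATG at 7, stop TAG at 13 → 9 nt; ATG at 64, stop TGA at 76 → 15 nt.
Frame 2: GAA TAA TGC ATT AGG TGA GAA GGA AAT GTA AAC TAT CTA GTG TAA CCC TTC AAT AGC TCG TGA TGA ATT GTC TGT GAG GGT CGG — no ATG→stop ORF.
Frame 3: AAT AAT GCA TTA GGT GAG AAG GAA ATG TAA ACT ATC TAG TGT AAC CCT TCA ATA GCT CGT GAT GAA TTG TCT GTG AGG GTC GGG — ATG at 27, stop TAA at 30 → 6 nt.
ORFs ≥ 2 codons: frame 1 7–15 (3 codons), frame 1 64–78 (5 codons), frame 3 27–32 (2 codons). Count = 3.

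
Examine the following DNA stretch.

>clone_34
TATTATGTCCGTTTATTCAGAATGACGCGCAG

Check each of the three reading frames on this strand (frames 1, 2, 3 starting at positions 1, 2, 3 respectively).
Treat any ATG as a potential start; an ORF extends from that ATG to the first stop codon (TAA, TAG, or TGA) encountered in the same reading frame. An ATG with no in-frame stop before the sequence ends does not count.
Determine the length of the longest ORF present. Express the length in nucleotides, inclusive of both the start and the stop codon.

21

Frame 1: TAT TAT GTC CGT TTA TTC AGA ATG ACG CGC — no ATG→stop ORF.
Frame 2: ATT ATG TCC GTT TAT TCA GAA TGA CGC GCA — ATG at 5, stop TGA at 23 → 21 nt.
Frame 3: TTA TGT CCG TTT ATT CAG AAT GAC GCG CAG — no ATG→stop ORF.
Longest: frame 2, positions 5–25, 21 nt = 7 codons = 6 aa. → 21 nucleotides.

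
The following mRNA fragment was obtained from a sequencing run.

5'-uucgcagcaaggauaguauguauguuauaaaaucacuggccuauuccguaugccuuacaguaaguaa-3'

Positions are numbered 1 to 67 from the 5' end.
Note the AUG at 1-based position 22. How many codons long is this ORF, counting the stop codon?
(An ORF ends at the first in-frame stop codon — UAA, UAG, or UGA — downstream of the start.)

Codons from position 22: AUG (22–24), UUA (25–27), UAA (28–30).
UAA is the first in-frame stop; that's 3 codons including the stop.

3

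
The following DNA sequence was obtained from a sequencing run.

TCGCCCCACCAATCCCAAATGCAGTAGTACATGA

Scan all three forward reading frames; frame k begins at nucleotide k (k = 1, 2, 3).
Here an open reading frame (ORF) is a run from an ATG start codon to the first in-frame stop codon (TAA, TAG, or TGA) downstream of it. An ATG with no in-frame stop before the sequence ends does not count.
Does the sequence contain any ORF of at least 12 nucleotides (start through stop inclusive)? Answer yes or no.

no

Frame 1: TCG CCC CAC CAA TCC CAA ATG CAG TAG TAC ATG — ATG at 19, stop TAG at 25 → 9 nt.
Frame 2: CGC CCC ACC AAT CCC AAA TGC AGT AGT ACA TGA — no ATG→stop ORF.
Frame 3: GCC CCA CCA ATC CCA AAT GCA GTA GTA CAT — no ATG→stop ORF.
Largest ORF found is 9 nucleotides < 12, so no.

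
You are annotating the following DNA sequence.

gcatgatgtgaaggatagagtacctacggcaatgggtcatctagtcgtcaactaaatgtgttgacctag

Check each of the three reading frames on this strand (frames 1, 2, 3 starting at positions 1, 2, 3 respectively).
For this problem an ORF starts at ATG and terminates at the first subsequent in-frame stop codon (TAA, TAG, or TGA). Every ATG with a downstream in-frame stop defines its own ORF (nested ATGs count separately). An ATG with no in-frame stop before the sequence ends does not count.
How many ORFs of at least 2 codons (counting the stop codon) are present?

4

Frame 1: GCA TGA TGT GAA GGA TAG AGT ACC TAC GGC AAT GGG TCA TCT AGT CGT CAA CTA AAT GTG TTG ACC TAG — no ATG→stop ORF.
Frame 2: CAT GAT GTG AAG GAT AGA GTA CCT ACG GCA ATG GGT CAT CTA GTC GTC AAC TAA ATG TGT TGA CCT — ATG at 32, stop TAA at 53 → 24 nt; ATG at 56, stop TGA at 62 → 9 nt.
Frame 3: ATG ATG TGA AGG ATA GAG TAC CTA CGG CAA TGG GTC ATC TAG TCG TCA ACT AAA TGT GTT GAC CTA — ATG at 3, stop TGA at 9 → 9 nt; ATG at 6, stop TGA at 9 → 6 nt.
ORFs ≥ 2 codons: frame 2 32–55 (8 codons), frame 2 56–64 (3 codons), frame 3 3–11 (3 codons), frame 3 6–11 (2 codons). Count = 4.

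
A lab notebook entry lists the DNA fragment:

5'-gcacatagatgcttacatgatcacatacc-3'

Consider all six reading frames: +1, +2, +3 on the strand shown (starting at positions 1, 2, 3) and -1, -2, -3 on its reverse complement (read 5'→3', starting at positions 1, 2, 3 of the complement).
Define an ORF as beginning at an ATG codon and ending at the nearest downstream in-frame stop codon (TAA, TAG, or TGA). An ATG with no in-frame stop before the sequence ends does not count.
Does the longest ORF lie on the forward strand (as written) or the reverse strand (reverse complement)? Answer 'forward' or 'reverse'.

forward

Reverse complement (5'→3'): GGTATGTGATCATGTAAGCATCTATGTGC
Frame +1: GCA CAT AGA TGC TTA CAT GAT CAC ATA — no ATG→stop ORF.
Frame +2: CAC ATA GAT GCT TAC ATG ATC ACA TAC — no ATG→stop ORF.
Frame +3: ACA TAG ATG CTT ACA TGA TCA CAT ACC — ATG at 9, stop TGA at 18 → 12 nt.
Frame -1: GGT ATG TGA TCA TGT AAG CAT CTA TGT — ATG at 4, stop TGA at 7 → 6 nt.
Frame -2: GTA TGT GAT CAT GTA AGC ATC TAT GTG — no ATG→stop ORF.
Frame -3: TAT GTG ATC ATG TAA GCA TCT ATG TGC — ATG at 12, stop TAA at 15 → 6 nt.
Forward-strand max 12 nt; reverse-strand max 6 nt. The forward strand has the longer ORF.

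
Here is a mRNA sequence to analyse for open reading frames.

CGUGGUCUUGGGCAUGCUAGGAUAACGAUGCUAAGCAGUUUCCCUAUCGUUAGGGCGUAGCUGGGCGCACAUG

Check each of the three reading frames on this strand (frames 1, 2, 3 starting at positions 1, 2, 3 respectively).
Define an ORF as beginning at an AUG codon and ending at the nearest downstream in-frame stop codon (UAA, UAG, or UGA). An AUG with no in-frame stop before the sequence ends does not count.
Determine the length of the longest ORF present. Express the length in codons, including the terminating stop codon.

11

Frame 1: CGU GGU CUU GGG CAU GCU AGG AUA ACG AUG CUA AGC AGU UUC CCU AUC GUU AGG GCG UAG CUG GGC GCA CAU — AUG at 28, stop UAG at 58 → 33 nt.
Frame 2: GUG GUC UUG GGC AUG CUA GGA UAA CGA UGC UAA GCA GUU UCC CUA UCG UUA GGG CGU AGC UGG GCG CAC AUG — AUG at 14, stop UAA at 23 → 12 nt.
Frame 3: UGG UCU UGG GCA UGC UAG GAU AAC GAU GCU AAG CAG UUU CCC UAU CGU UAG GGC GUA GCU GGG CGC ACA — no AUG→stop ORF.
Longest: frame 1, positions 28–60, 33 nt = 11 codons = 10 aa. → 11 codons.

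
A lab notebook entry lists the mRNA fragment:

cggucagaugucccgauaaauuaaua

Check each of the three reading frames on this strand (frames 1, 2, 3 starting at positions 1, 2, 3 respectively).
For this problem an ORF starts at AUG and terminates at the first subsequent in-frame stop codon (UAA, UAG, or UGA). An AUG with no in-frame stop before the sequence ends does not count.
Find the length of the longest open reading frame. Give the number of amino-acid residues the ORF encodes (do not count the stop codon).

3

Frame 1: CGG UCA GAU GUC CCG AUA AAU UAA — no AUG→stop ORF.
Frame 2: GGU CAG AUG UCC CGA UAA AUU AAU — AUG at 8, stop UAA at 17 → 12 nt.
Frame 3: GUC AGA UGU CCC GAU AAA UUA AUA — no AUG→stop ORF.
Longest: frame 2, positions 8–19, 12 nt = 4 codons = 3 aa. → 3 amino acids.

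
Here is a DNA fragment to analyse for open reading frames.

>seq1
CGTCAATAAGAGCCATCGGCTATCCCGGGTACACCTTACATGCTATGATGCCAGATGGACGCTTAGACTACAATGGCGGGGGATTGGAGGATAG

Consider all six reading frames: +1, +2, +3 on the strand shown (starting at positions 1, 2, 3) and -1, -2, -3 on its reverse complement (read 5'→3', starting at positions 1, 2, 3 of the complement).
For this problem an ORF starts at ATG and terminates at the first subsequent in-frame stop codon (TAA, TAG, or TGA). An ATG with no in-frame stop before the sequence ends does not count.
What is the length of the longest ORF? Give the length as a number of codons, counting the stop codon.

4

Reverse complement (5'→3'): CTATCCTCCAATCCCCCGCCATTGTAGTCTAAGCGTCCATCTGGCATCATAGCATGTAAGGTGTACCCGGGATAGCCGATGGCTCTTATTGACG
Frame +1: CGT CAA TAA GAG CCA TCG GCT ATC CCG GGT ACA CCT TAC ATG CTA TGA TGC CAG ATG GAC GCT TAG ACT ACA ATG GCG GGG GAT TGG AGG ATA — ATG at 40, stop TGA at 46 → 9 nt; ATG at 55, stop TAG at 64 → 12 nt.
Frame +2: GTC AAT AAG AGC CAT CGG CTA TCC CGG GTA CAC CTT ACA TGC TAT GAT GCC AGA TGG ACG CTT AGA CTA CAA TGG CGG GGG ATT GGA GGA TAG — no ATG→stop ORF.
Frame +3: TCA ATA AGA GCC ATC GGC TAT CCC GGG TAC ACC TTA CAT GCT ATG ATG CCA GAT GGA CGC TTA GAC TAC AAT GGC GGG GGA TTG GAG GAT — no ATG→stop ORF.
Frame -1: CTA TCC TCC AAT CCC CCG CCA TTG TAG TCT AAG CGT CCA TCT GGC ATC ATA GCA TGT AAG GTG TAC CCG GGA TAG CCG ATG GCT CTT ATT GAC — no ATG→stop ORF.
Frame -2: TAT CCT CCA ATC CCC CGC CAT TGT AGT CTA AGC GTC CAT CTG GCA TCA TAG CAT GTA AGG TGT ACC CGG GAT AGC CGA TGG CTC TTA TTG ACG — no ATG→stop ORF.
Frame -3: ATC CTC CAA TCC CCC GCC ATT GTA GTC TAA GCG TCC ATC TGG CAT CAT AGC ATG TAA GGT GTA CCC GGG ATA GCC GAT GGC TCT TAT TGA — ATG at 54, stop TAA at 57 → 6 nt.
Longest: frame +1, positions 55–66, 12 nt = 4 codons = 3 aa. → 4 codons.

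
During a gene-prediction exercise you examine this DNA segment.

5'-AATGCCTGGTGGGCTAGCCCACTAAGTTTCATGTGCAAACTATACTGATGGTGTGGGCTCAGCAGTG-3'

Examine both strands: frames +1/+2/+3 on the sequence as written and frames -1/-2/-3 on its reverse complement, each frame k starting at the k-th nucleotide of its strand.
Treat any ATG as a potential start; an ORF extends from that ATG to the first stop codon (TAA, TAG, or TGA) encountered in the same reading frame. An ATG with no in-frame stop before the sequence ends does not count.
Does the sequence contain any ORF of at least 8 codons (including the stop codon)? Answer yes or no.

Reverse complement (5'→3'): CACTGCTGAGCCCACACCATCAGTATAGTTTGCACATGAAACTTAGTGGGCTAGCCCACCAGGCATT
Frame +1: AAT GCC TGG TGG GCT AGC CCA CTA AGT TTC ATG TGC AAA CTA TAC TGA TGG TGT GGG CTC AGC AGT — ATG at 31, stop TGA at 46 → 18 nt.
Frame +2: ATG CCT GGT GGG CTA GCC CAC TAA GTT TCA TGT GCA AAC TAT ACT GAT GGT GTG GGC TCA GCA GTG — ATG at 2, stop TAA at 23 → 24 nt.
Frame +3: TGC CTG GTG GGC TAG CCC ACT AAG TTT CAT GTG CAA ACT ATA CTG ATG GTG TGG GCT CAG CAG — no ATG→stop ORF.
Frame -1: CAC TGC TGA GCC CAC ACC ATC AGT ATA GTT TGC ACA TGA AAC TTA GTG GGC TAG CCC ACC AGG CAT — no ATG→stop ORF.
Frame -2: ACT GCT GAG CCC ACA CCA TCA GTA TAG TTT GCA CAT GAA ACT TAG TGG GCT AGC CCA CCA GGC ATT — no ATG→stop ORF.
Frame -3: CTG CTG AGC CCA CAC CAT CAG TAT AGT TTG CAC ATG AAA CTT AGT GGG CTA GCC CAC CAG GCA — no ATG→stop ORF.
Frame +2 has an ORF of 8 codons (positions 2–25) ≥ 8, so yes.

yes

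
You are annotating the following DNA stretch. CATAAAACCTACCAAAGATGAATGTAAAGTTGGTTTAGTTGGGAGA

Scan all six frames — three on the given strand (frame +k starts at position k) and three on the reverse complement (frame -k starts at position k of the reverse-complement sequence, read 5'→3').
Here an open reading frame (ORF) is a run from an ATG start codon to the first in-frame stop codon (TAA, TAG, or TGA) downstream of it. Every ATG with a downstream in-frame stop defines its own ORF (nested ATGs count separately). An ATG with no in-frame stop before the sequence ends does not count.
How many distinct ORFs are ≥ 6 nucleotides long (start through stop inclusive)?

2

Reverse complement (5'→3'): TCTCCCAACTAAACCAACTTTACATTCATCTTTGGTAGGTTTTATG
Frame +1: CAT AAA ACC TAC CAA AGA TGA ATG TAA AGT TGG TTT AGT TGG GAG — ATG at 22, stop TAA at 25 → 6 nt.
Frame +2: ATA AAA CCT ACC AAA GAT GAA TGT AAA GTT GGT TTA GTT GGG AGA — no ATG→stop ORF.
Frame +3: TAA AAC CTA CCA AAG ATG AAT GTA AAG TTG GTT TAG TTG GGA — ATG at 18, stop TAG at 36 → 21 nt.
Frame -1: TCT CCC AAC TAA ACC AAC TTT ACA TTC ATC TTT GGT AGG TTT TAT — no ATG→stop ORF.
Frame -2: CTC CCA ACT AAA CCA ACT TTA CAT TCA TCT TTG GTA GGT TTT ATG — no ATG→stop ORF.
Frame -3: TCC CAA CTA AAC CAA CTT TAC ATT CAT CTT TGG TAG GTT TTA — no ATG→stop ORF.
ORFs ≥ 6 nucleotides: frame +1 22–27 (6 nucleotides), frame +3 18–38 (21 nucleotides). Count = 2.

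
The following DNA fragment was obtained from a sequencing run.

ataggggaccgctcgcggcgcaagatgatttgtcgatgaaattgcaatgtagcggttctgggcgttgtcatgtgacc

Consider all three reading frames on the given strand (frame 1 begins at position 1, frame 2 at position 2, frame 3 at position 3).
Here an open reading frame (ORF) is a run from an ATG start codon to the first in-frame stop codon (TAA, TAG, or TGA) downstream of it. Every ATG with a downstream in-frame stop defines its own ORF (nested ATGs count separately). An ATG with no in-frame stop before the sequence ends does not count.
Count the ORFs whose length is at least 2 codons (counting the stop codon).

Frame 1: ATA GGG GAC CGC TCG CGG CGC AAG ATG ATT TGT CGA TGA AAT TGC AAT GTA GCG GTT CTG GGC GTT GTC ATG TGA — ATG at 25, stop TGA at 37 → 15 nt; ATG at 70, stop TGA at 73 → 6 nt.
Frame 2: TAG GGG ACC GCT CGC GGC GCA AGA TGA TTT GTC GAT GAA ATT GCA ATG TAG CGG TTC TGG GCG TTG TCA TGT GAC — ATG at 47, stop TAG at 50 → 6 nt.
Frame 3: AGG GGA CCG CTC GCG GCG CAA GAT GAT TTG TCG ATG AAA TTG CAA TGT AGC GGT TCT GGG CGT TGT CAT GTG ACC — no ATG→stop ORF.
ORFs ≥ 2 codons: frame 1 25–39 (5 codons), frame 1 70–75 (2 codons), frame 2 47–52 (2 codons). Count = 3.

3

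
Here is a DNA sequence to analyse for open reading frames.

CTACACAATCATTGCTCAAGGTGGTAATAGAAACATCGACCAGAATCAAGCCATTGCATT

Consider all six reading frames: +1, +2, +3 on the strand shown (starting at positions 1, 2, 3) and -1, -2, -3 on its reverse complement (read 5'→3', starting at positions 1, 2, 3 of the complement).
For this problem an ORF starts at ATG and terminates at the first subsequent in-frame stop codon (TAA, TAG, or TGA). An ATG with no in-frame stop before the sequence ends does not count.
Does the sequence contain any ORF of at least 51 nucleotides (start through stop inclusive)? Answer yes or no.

yes

Reverse complement (5'→3'): AATGCAATGGCTTGATTCTGGTCGATGTTTCTATTACCACCTTGAGCAATGATTGTGTAG
Frame +1: CTA CAC AAT CAT TGC TCA AGG TGG TAA TAG AAA CAT CGA CCA GAA TCA AGC CAT TGC ATT — no ATG→stop ORF.
Frame +2: TAC ACA ATC ATT GCT CAA GGT GGT AAT AGA AAC ATC GAC CAG AAT CAA GCC ATT GCA — no ATG→stop ORF.
Frame +3: ACA CAA TCA TTG CTC AAG GTG GTA ATA GAA ACA TCG ACC AGA ATC AAG CCA TTG CAT — no ATG→stop ORF.
Frame -1: AAT GCA ATG GCT TGA TTC TGG TCG ATG TTT CTA TTA CCA CCT TGA GCA ATG ATT GTG TAG — ATG at 7, stop TGA at 13 → 9 nt; ATG at 25, stop TGA at 43 → 21 nt; ATG at 49, stop TAG at 58 → 12 nt.
Frame -2: ATG CAA TGG CTT GAT TCT GGT CGA TGT TTC TAT TAC CAC CTT GAG CAA TGA TTG TGT — ATG at 2, stop TGA at 50 → 51 nt.
Frame -3: TGC AAT GGC TTG ATT CTG GTC GAT GTT TCT ATT ACC ACC TTG AGC AAT GAT TGT GTA — no ATG→stop ORF.
Frame -2 has an ORF of 51 nucleotides (positions 2–52) ≥ 51, so yes.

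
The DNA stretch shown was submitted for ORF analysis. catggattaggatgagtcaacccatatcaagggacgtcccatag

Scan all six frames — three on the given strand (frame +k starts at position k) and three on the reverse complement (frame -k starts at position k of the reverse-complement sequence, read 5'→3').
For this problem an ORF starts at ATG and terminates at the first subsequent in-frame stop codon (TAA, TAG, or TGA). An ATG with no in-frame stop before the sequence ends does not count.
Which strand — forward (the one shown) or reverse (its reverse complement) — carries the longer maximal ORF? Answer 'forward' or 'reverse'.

Reverse complement (5'→3'): CTATGGGACGTCCCTTGATATGGGTTGACTCATCCTAATCCATG
Frame +1: CAT GGA TTA GGA TGA GTC AAC CCA TAT CAA GGG ACG TCC CAT — no ATG→stop ORF.
Frame +2: ATG GAT TAG GAT GAG TCA ACC CAT ATC AAG GGA CGT CCC ATA — ATG at 2, stop TAG at 8 → 9 nt.
Frame +3: TGG ATT AGG ATG AGT CAA CCC ATA TCA AGG GAC GTC CCA TAG — ATG at 12, stop TAG at 42 → 33 nt.
Frame -1: CTA TGG GAC GTC CCT TGA TAT GGG TTG ACT CAT CCT AAT CCA — no ATG→stop ORF.
Frame -2: TAT GGG ACG TCC CTT GAT ATG GGT TGA CTC ATC CTA ATC CAT — ATG at 20, stop TGA at 26 → 9 nt.
Frame -3: ATG GGA CGT CCC TTG ATA TGG GTT GAC TCA TCC TAA TCC ATG — ATG at 3, stop TAA at 36 → 36 nt.
Forward-strand max 33 nt; reverse-strand max 36 nt. The reverse strand has the longer ORF.

reverse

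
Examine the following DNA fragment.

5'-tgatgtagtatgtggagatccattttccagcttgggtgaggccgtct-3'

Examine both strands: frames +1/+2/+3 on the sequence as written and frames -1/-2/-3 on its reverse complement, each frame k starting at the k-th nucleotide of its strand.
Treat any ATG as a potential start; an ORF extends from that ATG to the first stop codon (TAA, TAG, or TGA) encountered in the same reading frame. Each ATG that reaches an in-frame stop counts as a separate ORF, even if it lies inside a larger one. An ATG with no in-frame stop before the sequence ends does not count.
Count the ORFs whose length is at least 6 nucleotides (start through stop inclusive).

Reverse complement (5'→3'): AGACGGCCTCACCCAAGCTGGAAAATGGATCTCCACATACTACATCA
Frame +1: TGA TGT AGT ATG TGG AGA TCC ATT TTC CAG CTT GGG TGA GGC CGT — ATG at 10, stop TGA at 37 → 30 nt.
Frame +2: GAT GTA GTA TGT GGA GAT CCA TTT TCC AGC TTG GGT GAG GCC GTC — no ATG→stop ORF.
Frame +3: ATG TAG TAT GTG GAG ATC CAT TTT CCA GCT TGG GTG AGG CCG TCT — ATG at 3, stop TAG at 6 → 6 nt.
Frame -1: AGA CGG CCT CAC CCA AGC TGG AAA ATG GAT CTC CAC ATA CTA CAT — no ATG→stop ORF.
Frame -2: GAC GGC CTC ACC CAA GCT GGA AAA TGG ATC TCC ACA TAC TAC ATC — no ATG→stop ORF.
Frame -3: ACG GCC TCA CCC AAG CTG GAA AAT GGA TCT CCA CAT ACT ACA TCA — no ATG→stop ORF.
ORFs ≥ 6 nucleotides: frame +1 10–39 (30 nucleotides), frame +3 3–8 (6 nucleotides). Count = 2.

2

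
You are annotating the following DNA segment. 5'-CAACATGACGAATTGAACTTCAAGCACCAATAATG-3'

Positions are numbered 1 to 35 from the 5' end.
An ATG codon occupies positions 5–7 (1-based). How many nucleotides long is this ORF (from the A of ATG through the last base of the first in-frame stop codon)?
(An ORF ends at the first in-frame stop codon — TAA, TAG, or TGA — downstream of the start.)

12

Codons from position 5: ATG (5–7), ACG (8–10), AAT (11–13), TGA (14–16).
TGA is the first in-frame stop; ORF spans 5–16, 12 nucleotides.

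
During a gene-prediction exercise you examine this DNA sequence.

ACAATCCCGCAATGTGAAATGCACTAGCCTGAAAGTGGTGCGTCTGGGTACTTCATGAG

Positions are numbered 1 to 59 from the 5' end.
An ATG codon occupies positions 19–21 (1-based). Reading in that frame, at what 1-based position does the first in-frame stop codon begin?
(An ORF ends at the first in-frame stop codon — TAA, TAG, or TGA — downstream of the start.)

25

Codons from position 19: ATG (19–21), CAC (22–24), TAG (25–27).
TAG is a stop codon; it begins at position 25.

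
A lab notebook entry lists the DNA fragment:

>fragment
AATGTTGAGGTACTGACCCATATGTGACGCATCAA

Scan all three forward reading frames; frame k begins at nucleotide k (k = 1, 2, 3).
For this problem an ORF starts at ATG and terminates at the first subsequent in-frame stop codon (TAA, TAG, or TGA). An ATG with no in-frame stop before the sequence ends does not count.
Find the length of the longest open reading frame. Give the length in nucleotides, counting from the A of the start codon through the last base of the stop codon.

15

Frame 1: AAT GTT GAG GTA CTG ACC CAT ATG TGA CGC ATC — ATG at 22, stop TGA at 25 → 6 nt.
Frame 2: ATG TTG AGG TAC TGA CCC ATA TGT GAC GCA TCA — ATG at 2, stop TGA at 14 → 15 nt.
Frame 3: TGT TGA GGT ACT GAC CCA TAT GTG ACG CAT CAA — no ATG→stop ORF.
Longest: frame 2, positions 2–16, 15 nt = 5 codons = 4 aa. → 15 nucleotides.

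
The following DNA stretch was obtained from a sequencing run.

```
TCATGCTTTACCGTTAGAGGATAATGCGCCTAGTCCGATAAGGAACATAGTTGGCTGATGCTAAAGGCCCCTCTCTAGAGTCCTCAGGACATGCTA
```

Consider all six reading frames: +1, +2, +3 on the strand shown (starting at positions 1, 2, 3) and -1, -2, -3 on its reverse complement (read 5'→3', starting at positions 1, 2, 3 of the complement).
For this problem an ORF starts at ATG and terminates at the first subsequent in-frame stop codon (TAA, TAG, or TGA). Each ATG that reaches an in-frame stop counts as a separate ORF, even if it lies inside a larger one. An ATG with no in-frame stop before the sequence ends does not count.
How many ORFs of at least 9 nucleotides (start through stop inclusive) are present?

Reverse complement (5'→3'): TAGCATGTCCTGAGGACTCTAGAGAGGGGCCTTTAGCATCAGCCAACTATGTTCCTTATCGGACTAGGCGCATTATCCTCTAACGGTAAAGCATGA
Frame +1: TCA TGC TTT ACC GTT AGA GGA TAA TGC GCC TAG TCC GAT AAG GAA CAT AGT TGG CTG ATG CTA AAG GCC CCT CTC TAG AGT CCT CAG GAC ATG CTA — ATG at 58, stop TAG at 76 → 21 nt.
Frame +2: CAT GCT TTA CCG TTA GAG GAT AAT GCG CCT AGT CCG ATA AGG AAC ATA GTT GGC TGA TGC TAA AGG CCC CTC TCT AGA GTC CTC AGG ACA TGC — no ATG→stop ORF.
Frame +3: ATG CTT TAC CGT TAG AGG ATA ATG CGC CTA GTC CGA TAA GGA ACA TAG TTG GCT GAT GCT AAA GGC CCC TCT CTA GAG TCC TCA GGA CAT GCT — ATG at 3, stop TAG at 15 → 15 nt; ATG at 24, stop TAA at 39 → 18 nt.
Frame -1: TAG CAT GTC CTG AGG ACT CTA GAG AGG GGC CTT TAG CAT CAG CCA ACT ATG TTC CTT ATC GGA CTA GGC GCA TTA TCC TCT AAC GGT AAA GCA TGA — ATG at 49, stop TGA at 94 → 48 nt.
Frame -2: AGC ATG TCC TGA GGA CTC TAG AGA GGG GCC TTT AGC ATC AGC CAA CTA TGT TCC TTA TCG GAC TAG GCG CAT TAT CCT CTA ACG GTA AAG CAT — ATG at 5, stop TGA at 11 → 9 nt.
Frame -3: GCA TGT CCT GAG GAC TCT AGA GAG GGG CCT TTA GCA TCA GCC AAC TAT GTT CCT TAT CGG ACT AGG CGC ATT ATC CTC TAA CGG TAA AGC ATG — no ATG→stop ORF.
ORFs ≥ 9 nucleotides: frame +1 58–78 (21 nucleotides), frame +3 3–17 (15 nucleotides), frame +3 24–41 (18 nucleotides), frame -1 49–96 (48 nucleotides), frame -2 5–13 (9 nucleotides). Count = 5.

5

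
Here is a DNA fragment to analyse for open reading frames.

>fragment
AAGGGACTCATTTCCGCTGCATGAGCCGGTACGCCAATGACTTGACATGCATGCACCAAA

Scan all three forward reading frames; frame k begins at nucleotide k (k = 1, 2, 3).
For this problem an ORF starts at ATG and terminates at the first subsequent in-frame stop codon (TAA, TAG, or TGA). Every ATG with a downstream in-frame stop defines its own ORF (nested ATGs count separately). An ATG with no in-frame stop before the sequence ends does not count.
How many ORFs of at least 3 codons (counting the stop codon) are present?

Frame 1: AAG GGA CTC ATT TCC GCT GCA TGA GCC GGT ACG CCA ATG ACT TGA CAT GCA TGC ACC AAA — ATG at 37, stop TGA at 43 → 9 nt.
Frame 2: AGG GAC TCA TTT CCG CTG CAT GAG CCG GTA CGC CAA TGA CTT GAC ATG CAT GCA CCA — no ATG→stop ORF.
Frame 3: GGG ACT CAT TTC CGC TGC ATG AGC CGG TAC GCC AAT GAC TTG ACA TGC ATG CAC CAA — no ATG→stop ORF.
ORFs ≥ 3 codons: frame 1 37–45 (3 codons). Count = 1.

1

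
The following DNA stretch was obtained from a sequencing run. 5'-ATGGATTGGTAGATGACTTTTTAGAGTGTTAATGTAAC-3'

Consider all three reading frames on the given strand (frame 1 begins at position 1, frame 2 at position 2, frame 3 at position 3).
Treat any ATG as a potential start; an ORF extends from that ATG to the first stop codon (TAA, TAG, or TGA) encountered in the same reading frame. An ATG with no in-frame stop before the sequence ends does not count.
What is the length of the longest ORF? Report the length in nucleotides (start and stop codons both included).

12

Frame 1: ATG GAT TGG TAG ATG ACT TTT TAG AGT GTT AAT GTA — ATG at 1, stop TAG at 10 → 12 nt; ATG at 13, stop TAG at 22 → 12 nt.
Frame 2: TGG ATT GGT AGA TGA CTT TTT AGA GTG TTA ATG TAA — ATG at 32, stop TAA at 35 → 6 nt.
Frame 3: GGA TTG GTA GAT GAC TTT TTA GAG TGT TAA TGT AAC — no ATG→stop ORF.
Longest: frame 1, positions 1–12, 12 nt = 4 codons = 3 aa. → 12 nucleotides.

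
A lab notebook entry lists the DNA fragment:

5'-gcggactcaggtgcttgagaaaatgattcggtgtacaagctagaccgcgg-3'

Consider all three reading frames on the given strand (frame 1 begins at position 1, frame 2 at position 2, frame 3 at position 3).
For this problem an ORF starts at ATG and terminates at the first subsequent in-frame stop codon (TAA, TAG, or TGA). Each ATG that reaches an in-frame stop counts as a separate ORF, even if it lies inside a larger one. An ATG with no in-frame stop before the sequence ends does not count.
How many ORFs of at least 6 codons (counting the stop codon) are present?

1

Frame 1: GCG GAC TCA GGT GCT TGA GAA AAT GAT TCG GTG TAC AAG CTA GAC CGC — no ATG→stop ORF.
Frame 2: CGG ACT CAG GTG CTT GAG AAA ATG ATT CGG TGT ACA AGC TAG ACC GCG — ATG at 23, stop TAG at 41 → 21 nt.
Frame 3: GGA CTC AGG TGC TTG AGA AAA TGA TTC GGT GTA CAA GCT AGA CCG CGG — no ATG→stop ORF.
ORFs ≥ 6 codons: frame 2 23–43 (7 codons). Count = 1.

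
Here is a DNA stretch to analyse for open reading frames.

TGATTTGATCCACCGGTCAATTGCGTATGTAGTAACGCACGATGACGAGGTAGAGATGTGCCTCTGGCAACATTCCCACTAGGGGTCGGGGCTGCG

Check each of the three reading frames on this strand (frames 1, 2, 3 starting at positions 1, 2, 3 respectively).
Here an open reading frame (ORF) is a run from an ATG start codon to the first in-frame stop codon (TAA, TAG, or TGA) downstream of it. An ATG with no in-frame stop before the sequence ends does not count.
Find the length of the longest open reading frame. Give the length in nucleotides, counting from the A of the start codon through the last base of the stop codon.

27

Frame 1: TGA TTT GAT CCA CCG GTC AAT TGC GTA TGT AGT AAC GCA CGA TGA CGA GGT AGA GAT GTG CCT CTG GCA ACA TTC CCA CTA GGG GTC GGG GCT GCG — no ATG→stop ORF.
Frame 2: GAT TTG ATC CAC CGG TCA ATT GCG TAT GTA GTA ACG CAC GAT GAC GAG GTA GAG ATG TGC CTC TGG CAA CAT TCC CAC TAG GGG TCG GGG CTG — ATG at 56, stop TAG at 80 → 27 nt.
Frame 3: ATT TGA TCC ACC GGT CAA TTG CGT ATG TAG TAA CGC ACG ATG ACG AGG TAG AGA TGT GCC TCT GGC AAC ATT CCC ACT AGG GGT CGG GGC TGC — ATG at 27, stop TAG at 30 → 6 nt; ATG at 42, stop TAG at 51 → 12 nt.
Longest: frame 2, positions 56–82, 27 nt = 9 codons = 8 aa. → 27 nucleotides.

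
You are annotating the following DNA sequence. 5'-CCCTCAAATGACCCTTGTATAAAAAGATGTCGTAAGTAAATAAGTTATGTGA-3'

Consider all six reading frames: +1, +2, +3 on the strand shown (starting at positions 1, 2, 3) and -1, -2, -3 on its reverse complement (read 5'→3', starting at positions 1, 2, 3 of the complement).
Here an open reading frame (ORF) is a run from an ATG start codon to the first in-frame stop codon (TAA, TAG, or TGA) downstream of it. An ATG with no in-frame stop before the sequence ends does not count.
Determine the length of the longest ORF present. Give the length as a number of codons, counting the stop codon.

5

Reverse complement (5'→3'): TCACATAACTTATTTACTTACGACATCTTTTTATACAAGGGTCATTTGAGGG
Frame +1: CCC TCA AAT GAC CCT TGT ATA AAA AGA TGT CGT AAG TAA ATA AGT TAT GTG — no ATG→stop ORF.
Frame +2: CCT CAA ATG ACC CTT GTA TAA AAA GAT GTC GTA AGT AAA TAA GTT ATG TGA — ATG at 8, stop TAA at 20 → 15 nt; ATG at 47, stop TGA at 50 → 6 nt.
Frame +3: CTC AAA TGA CCC TTG TAT AAA AAG ATG TCG TAA GTA AAT AAG TTA TGT — ATG at 27, stop TAA at 33 → 9 nt.
Frame -1: TCA CAT AAC TTA TTT ACT TAC GAC ATC TTT TTA TAC AAG GGT CAT TTG AGG — no ATG→stop ORF.
Frame -2: CAC ATA ACT TAT TTA CTT ACG ACA TCT TTT TAT ACA AGG GTC ATT TGA GGG — no ATG→stop ORF.
Frame -3: ACA TAA CTT ATT TAC TTA CGA CAT CTT TTT ATA CAA GGG TCA TTT GAG — no ATG→stop ORF.
Longest: frame +2, positions 8–22, 15 nt = 5 codons = 4 aa. → 5 codons.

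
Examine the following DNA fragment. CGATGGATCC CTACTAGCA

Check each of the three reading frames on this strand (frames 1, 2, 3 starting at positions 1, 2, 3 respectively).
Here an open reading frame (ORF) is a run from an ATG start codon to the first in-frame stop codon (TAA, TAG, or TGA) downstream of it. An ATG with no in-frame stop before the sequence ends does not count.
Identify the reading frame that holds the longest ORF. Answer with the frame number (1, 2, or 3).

Frame 1: CGA TGG ATC CCT ACT AGC — no ATG→stop ORF.
Frame 2: GAT GGA TCC CTA CTA GCA — no ATG→stop ORF.
Frame 3: ATG GAT CCC TAC TAG — ATG at 3, stop TAG at 15 → 15 nt.
Longest ORF is 15 nt in frame 3 (positions 3–17).

3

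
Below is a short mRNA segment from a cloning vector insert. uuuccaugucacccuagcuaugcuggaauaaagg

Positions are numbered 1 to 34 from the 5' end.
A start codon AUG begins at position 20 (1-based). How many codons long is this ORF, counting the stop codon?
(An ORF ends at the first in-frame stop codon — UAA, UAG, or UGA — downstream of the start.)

Codons from position 20: AUG (20–22), CUG (23–25), GAA (26–28), UAA (29–31).
UAA is the first in-frame stop; that's 4 codons including the stop.

4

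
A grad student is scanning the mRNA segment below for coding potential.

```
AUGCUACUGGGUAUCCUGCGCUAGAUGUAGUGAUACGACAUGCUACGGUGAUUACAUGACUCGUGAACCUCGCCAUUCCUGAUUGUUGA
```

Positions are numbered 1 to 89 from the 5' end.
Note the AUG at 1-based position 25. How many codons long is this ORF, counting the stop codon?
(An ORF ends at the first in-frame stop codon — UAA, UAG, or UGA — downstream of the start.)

2

Codons from position 25: AUG (25–27), UAG (28–30).
UAG is the first in-frame stop; that's 2 codons including the stop.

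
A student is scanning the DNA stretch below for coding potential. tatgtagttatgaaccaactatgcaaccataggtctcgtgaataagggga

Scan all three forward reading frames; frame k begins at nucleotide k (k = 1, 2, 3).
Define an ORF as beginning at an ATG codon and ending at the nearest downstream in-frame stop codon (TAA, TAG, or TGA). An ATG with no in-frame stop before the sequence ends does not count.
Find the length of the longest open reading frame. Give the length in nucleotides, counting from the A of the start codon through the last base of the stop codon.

Frame 1: TAT GTA GTT ATG AAC CAA CTA TGC AAC CAT AGG TCT CGT GAA TAA GGG — ATG at 10, stop TAA at 43 → 36 nt.
Frame 2: ATG TAG TTA TGA ACC AAC TAT GCA ACC ATA GGT CTC GTG AAT AAG GGG — ATG at 2, stop TAG at 5 → 6 nt.
Frame 3: TGT AGT TAT GAA CCA ACT ATG CAA CCA TAG GTC TCG TGA ATA AGG GGA — ATG at 21, stop TAG at 30 → 12 nt.
Longest: frame 1, positions 10–45, 36 nt = 12 codons = 11 aa. → 36 nucleotides.

36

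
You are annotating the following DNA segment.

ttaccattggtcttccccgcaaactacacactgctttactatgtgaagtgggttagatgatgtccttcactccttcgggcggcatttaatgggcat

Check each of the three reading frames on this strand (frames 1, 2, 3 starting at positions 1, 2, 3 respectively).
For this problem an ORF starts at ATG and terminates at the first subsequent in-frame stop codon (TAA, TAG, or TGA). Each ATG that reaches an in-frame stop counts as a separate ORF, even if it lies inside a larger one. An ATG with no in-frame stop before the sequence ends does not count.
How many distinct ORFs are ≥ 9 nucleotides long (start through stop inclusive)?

2

Frame 1: TTA CCA TTG GTC TTC CCC GCA AAC TAC ACA CTG CTT TAC TAT GTG AAG TGG GTT AGA TGA TGT CCT TCA CTC CTT CGG GCG GCA TTT AAT GGG CAT — no ATG→stop ORF.
Frame 2: TAC CAT TGG TCT TCC CCG CAA ACT ACA CAC TGC TTT ACT ATG TGA AGT GGG TTA GAT GAT GTC CTT CAC TCC TTC GGG CGG CAT TTA ATG GGC — ATG at 41, stop TGA at 44 → 6 nt.
Frame 3: ACC ATT GGT CTT CCC CGC AAA CTA CAC ACT GCT TTA CTA TGT GAA GTG GGT TAG ATG ATG TCC TTC ACT CCT TCG GGC GGC ATT TAA TGG GCA — ATG at 57, stop TAA at 87 → 33 nt; ATG at 60, stop TAA at 87 → 30 nt.
ORFs ≥ 9 nucleotides: frame 3 57–89 (33 nucleotides), frame 3 60–89 (30 nucleotides). Count = 2.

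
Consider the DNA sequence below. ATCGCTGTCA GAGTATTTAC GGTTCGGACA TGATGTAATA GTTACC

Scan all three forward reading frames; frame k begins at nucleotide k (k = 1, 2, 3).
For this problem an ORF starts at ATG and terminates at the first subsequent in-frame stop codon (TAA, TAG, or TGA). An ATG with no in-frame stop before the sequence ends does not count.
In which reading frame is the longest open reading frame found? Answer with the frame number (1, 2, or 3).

Frame 1: ATC GCT GTC AGA GTA TTT ACG GTT CGG ACA TGA TGT AAT AGT TAC — no ATG→stop ORF.
Frame 2: TCG CTG TCA GAG TAT TTA CGG TTC GGA CAT GAT GTA ATA GTT ACC — no ATG→stop ORF.
Frame 3: CGC TGT CAG AGT ATT TAC GGT TCG GAC ATG ATG TAA TAG TTA — ATG at 30, stop TAA at 36 → 9 nt; ATG at 33, stop TAA at 36 → 6 nt.
Longest ORF is 9 nt in frame 3 (positions 30–38).

3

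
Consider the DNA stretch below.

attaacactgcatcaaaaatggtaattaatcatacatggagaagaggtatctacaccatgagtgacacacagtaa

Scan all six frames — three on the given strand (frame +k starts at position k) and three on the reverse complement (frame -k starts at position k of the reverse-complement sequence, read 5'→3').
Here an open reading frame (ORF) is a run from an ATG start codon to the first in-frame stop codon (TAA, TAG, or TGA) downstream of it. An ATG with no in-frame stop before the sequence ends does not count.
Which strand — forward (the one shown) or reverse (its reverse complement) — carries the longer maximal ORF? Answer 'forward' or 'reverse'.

forward

Reverse complement (5'→3'): TTACTGTGTGTCACTCATGGTGTAGATACCTCTTCTCCATGTATGATTAATTACCATTTTTGATGCAGTGTTAAT
Frame +1: ATT AAC ACT GCA TCA AAA ATG GTA ATT AAT CAT ACA TGG AGA AGA GGT ATC TAC ACC ATG AGT GAC ACA CAG TAA — ATG at 19, stop TAA at 73 → 57 nt; ATG at 58, stop TAA at 73 → 18 nt.
Frame +2: TTA ACA CTG CAT CAA AAA TGG TAA TTA ATC ATA CAT GGA GAA GAG GTA TCT ACA CCA TGA GTG ACA CAC AGT — no ATG→stop ORF.
Frame +3: TAA CAC TGC ATC AAA AAT GGT AAT TAA TCA TAC ATG GAG AAG AGG TAT CTA CAC CAT GAG TGA CAC ACA GTA — ATG at 36, stop TGA at 63 → 30 nt.
Frame -1: TTA CTG TGT GTC ACT CAT GGT GTA GAT ACC TCT TCT CCA TGT ATG ATT AAT TAC CAT TTT TGA TGC AGT GTT AAT — ATG at 43, stop TGA at 61 → 21 nt.
Frame -2: TAC TGT GTG TCA CTC ATG GTG TAG ATA CCT CTT CTC CAT GTA TGA TTA ATT ACC ATT TTT GAT GCA GTG TTA — ATG at 17, stop TAG at 23 → 9 nt.
Frame -3: ACT GTG TGT CAC TCA TGG TGT AGA TAC CTC TTC TCC ATG TAT GAT TAA TTA CCA TTT TTG ATG CAG TGT TAA — ATG at 39, stop TAA at 48 → 12 nt; ATG at 63, stop TAA at 72 → 12 nt.
Forward-strand max 57 nt; reverse-strand max 21 nt. The forward strand has the longer ORF.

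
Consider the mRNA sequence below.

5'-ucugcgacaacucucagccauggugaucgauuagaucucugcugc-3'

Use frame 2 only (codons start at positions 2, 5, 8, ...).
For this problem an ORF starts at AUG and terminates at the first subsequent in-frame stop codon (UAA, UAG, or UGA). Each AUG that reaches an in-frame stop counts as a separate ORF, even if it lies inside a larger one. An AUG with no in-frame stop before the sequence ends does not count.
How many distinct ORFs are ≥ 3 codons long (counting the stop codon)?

1

Frame 2: CUG CGA CAA CUC UCA GCC AUG GUG AUC GAU UAG AUC UCU GCU — AUG at 20, stop UAG at 32 → 15 nt.
ORFs ≥ 3 codons: frame 2 20–34 (5 codons). Count = 1.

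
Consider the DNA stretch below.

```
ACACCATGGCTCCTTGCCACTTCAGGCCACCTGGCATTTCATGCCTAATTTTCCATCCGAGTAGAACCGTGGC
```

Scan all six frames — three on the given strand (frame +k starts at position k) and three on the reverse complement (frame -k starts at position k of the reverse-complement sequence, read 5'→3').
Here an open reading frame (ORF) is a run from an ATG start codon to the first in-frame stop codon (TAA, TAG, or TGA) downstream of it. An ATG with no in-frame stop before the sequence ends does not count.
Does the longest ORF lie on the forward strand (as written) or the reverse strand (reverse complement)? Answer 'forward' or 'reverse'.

forward

Reverse complement (5'→3'): GCCACGGTTCTACTCGGATGGAAAATTAGGCATGAAATGCCAGGTGGCCTGAAGTGGCAAGGAGCCATGGTGT
Frame +1: ACA CCA TGG CTC CTT GCC ACT TCA GGC CAC CTG GCA TTT CAT GCC TAA TTT TCC ATC CGA GTA GAA CCG TGG — no ATG→stop ORF.
Frame +2: CAC CAT GGC TCC TTG CCA CTT CAG GCC ACC TGG CAT TTC ATG CCT AAT TTT CCA TCC GAG TAG AAC CGT GGC — ATG at 41, stop TAG at 62 → 24 nt.
Frame +3: ACC ATG GCT CCT TGC CAC TTC AGG CCA CCT GGC ATT TCA TGC CTA ATT TTC CAT CCG AGT AGA ACC GTG — no ATG→stop ORF.
Frame -1: GCC ACG GTT CTA CTC GGA TGG AAA ATT AGG CAT GAA ATG CCA GGT GGC CTG AAG TGG CAA GGA GCC ATG GTG — no ATG→stop ORF.
Frame -2: CCA CGG TTC TAC TCG GAT GGA AAA TTA GGC ATG AAA TGC CAG GTG GCC TGA AGT GGC AAG GAG CCA TGG TGT — ATG at 32, stop TGA at 50 → 21 nt.
Frame -3: CAC GGT TCT ACT CGG ATG GAA AAT TAG GCA TGA AAT GCC AGG TGG CCT GAA GTG GCA AGG AGC CAT GGT — ATG at 18, stop TAG at 27 → 12 nt.
Forward-strand max 24 nt; reverse-strand max 21 nt. The forward strand has the longer ORF.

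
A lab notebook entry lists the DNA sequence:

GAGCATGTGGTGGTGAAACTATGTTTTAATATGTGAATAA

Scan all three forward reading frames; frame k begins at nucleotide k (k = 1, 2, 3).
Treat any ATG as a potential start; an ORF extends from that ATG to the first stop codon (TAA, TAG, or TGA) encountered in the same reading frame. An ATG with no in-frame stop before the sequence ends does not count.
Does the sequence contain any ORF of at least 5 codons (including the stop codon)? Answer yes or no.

no

Frame 1: GAG CAT GTG GTG GTG AAA CTA TGT TTT AAT ATG TGA ATA — ATG at 31, stop TGA at 34 → 6 nt.
Frame 2: AGC ATG TGG TGG TGA AAC TAT GTT TTA ATA TGT GAA TAA — ATG at 5, stop TGA at 14 → 12 nt.
Frame 3: GCA TGT GGT GGT GAA ACT ATG TTT TAA TAT GTG AAT — ATG at 21, stop TAA at 27 → 9 nt.
Largest ORF found is 4 codons < 5, so no.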